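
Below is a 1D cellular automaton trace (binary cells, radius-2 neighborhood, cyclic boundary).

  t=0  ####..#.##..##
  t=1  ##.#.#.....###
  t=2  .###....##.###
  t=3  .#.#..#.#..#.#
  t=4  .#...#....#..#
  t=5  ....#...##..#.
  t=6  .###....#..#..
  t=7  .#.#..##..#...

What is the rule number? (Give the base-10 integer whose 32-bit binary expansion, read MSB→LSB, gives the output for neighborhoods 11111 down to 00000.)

3031204039

  #####|#  b31=1 t=0,i=0
  ####.|.  b30=0 t=0,i=2
  ###.#|#  b29=1 t=1,i=1
  ###..|#  b28=1 t=0,i=3
  ##.##|.  b27=0 t=2,i=0
  ##.#.|#  b26=1 t=1,i=2
  ##..#|.  b25=0 t=0,i=4
  ##...|.  b24=0 t=2,i=4
  #.###|#  b23=1 t=2,i=1
  #.##.|.  b22=0 t=0,i=8
  #.#.#|#  b21=1 t=1,i=3
  #.#..|.  b20=0 t=1,i=5
  #..##|#  b19=1 t=0,i=11
  #..#.|#  b18=1 t=0,i=5
  #...#|.  b17=0 t=4,i=3
  #....|.  b16=0 t=1,i=7
  .####|#  b15=1 t=0,i=13
  .###.|.  b14=0 t=2,i=2
  .##.#|.  b13=0 t=2,i=9
  .##..|.  b12=0 t=0,i=9
  .#.##|.  b11=0 t=0,i=7
  .#.#.|.  b10=0 t=1,i=4
  .#..#|.  b9=0 t=3,i=4
  .#...|.  b8=0 t=1,i=6
  ..###|#  b7=1 t=0,i=12
  ..##.|#  b6=1 t=2,i=8
  ..#.#|.  b5=0 t=0,i=6
  ..#..|.  b4=0 t=4,i=5
  ...##|.  b3=0 t=1,i=10
  ...#.|#  b2=1 t=4,i=4
  ....#|#  b1=1 t=1,i=9
  .....|#  b0=1 t=1,i=8
  bits 10110100101011001000000011000111 = 3031204039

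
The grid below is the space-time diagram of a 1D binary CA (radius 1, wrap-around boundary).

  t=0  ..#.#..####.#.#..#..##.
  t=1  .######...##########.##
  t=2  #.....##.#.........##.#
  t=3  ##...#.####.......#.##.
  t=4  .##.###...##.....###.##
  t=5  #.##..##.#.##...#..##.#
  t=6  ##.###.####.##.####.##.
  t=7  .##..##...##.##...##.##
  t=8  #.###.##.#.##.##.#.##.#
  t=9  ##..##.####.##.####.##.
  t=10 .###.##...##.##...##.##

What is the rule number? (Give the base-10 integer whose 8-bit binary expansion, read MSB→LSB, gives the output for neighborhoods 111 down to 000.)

  ###|.  b7=0 t=0,i=8
  ##.|#  b6=1 t=0,i=10
  #.#|#  b5=1 t=0,i=3
  #..|#  b4=1 t=0,i=5
  .##|.  b3=0 t=0,i=7
  .#.|#  b2=1 t=0,i=2
  ..#|#  b1=1 t=0,i=1
  ...|.  b0=0 t=0,i=0
  bits 01110110 = 118

118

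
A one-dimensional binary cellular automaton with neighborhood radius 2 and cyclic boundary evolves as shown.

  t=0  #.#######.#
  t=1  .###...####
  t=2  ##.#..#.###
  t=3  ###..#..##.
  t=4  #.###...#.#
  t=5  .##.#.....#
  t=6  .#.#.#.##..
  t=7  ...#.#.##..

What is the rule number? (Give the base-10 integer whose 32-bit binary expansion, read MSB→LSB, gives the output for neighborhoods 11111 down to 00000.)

2128908619

  #####|.  b31=0 t=0,i=4
  ####.|#  b30=1 t=0,i=7
  ###.#|#  b29=1 t=0,i=8
  ###..|#  b28=1 t=1,i=3
  ##.##|#  b27=1 t=0,i=1
  ##.#.|#  b26=1 t=2,i=2
  ##..#|#  b25=1 t=3,i=3
  ##...|.  b24=0 t=1,i=4
  #.###|#  b23=1 t=0,i=2
  #.##.|#  b22=1 t=0,i=10
  #.#.#|#  b21=1 t=6,i=3
  #.#..|.  b20=0 t=2,i=3
  #..##|.  b19=0 t=3,i=7
  #..#.|#  b18=1 t=2,i=5
  #...#|.  b17=0 t=1,i=5
  #....|.  b16=0 t=5,i=6
  .####|#  b15=1 t=0,i=3
  .###.|.  b14=0 t=1,i=2
  .##.#|.  b13=0 t=0,i=0
  .##..|#  b12=1 t=6,i=8
  .#.##|.  b11=0 t=2,i=7
  .#.#.|.  b10=0 t=6,i=2
  .#..#|.  b9=0 t=2,i=4
  .#...|#  b8=1 t=5,i=5
  ..###|.  b7=0 t=1,i=7
  ..##.|#  b6=1 t=3,i=8
  ..#.#|.  b5=0 t=2,i=6
  ..#..|.  b4=0 t=3,i=5
  ...##|#  b3=1 t=1,i=6
  ...#.|.  b2=0 t=4,i=7
  ....#|#  b1=1 t=5,i=8
  .....|#  b0=1 t=5,i=7
  bits 01111110111001001001000101001011 = 2128908619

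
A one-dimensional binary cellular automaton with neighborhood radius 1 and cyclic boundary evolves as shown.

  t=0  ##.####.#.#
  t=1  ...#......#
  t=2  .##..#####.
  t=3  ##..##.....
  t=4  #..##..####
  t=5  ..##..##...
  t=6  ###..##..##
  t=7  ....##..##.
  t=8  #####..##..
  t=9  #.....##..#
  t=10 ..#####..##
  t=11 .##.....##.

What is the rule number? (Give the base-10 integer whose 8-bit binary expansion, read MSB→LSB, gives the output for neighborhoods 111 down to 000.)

  ###|.  b7=0 t=0,i=0
  ##.|.  b6=0 t=0,i=1
  #.#|.  b5=0 t=0,i=2
  #..|.  b4=0 t=1,i=0
  .##|#  b3=1 t=0,i=3
  .#.|.  b2=0 t=0,i=8
  ..#|#  b1=1 t=1,i=2
  ...|#  b0=1 t=1,i=1
  bits 00001011 = 11

11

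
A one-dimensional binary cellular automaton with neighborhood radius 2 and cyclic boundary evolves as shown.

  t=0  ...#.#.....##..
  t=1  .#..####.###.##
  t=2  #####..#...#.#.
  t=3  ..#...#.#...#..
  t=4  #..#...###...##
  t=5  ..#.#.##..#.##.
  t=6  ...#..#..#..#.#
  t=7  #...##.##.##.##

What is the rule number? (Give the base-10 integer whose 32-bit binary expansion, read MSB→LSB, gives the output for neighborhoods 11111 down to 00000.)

  [31] ##### => #  t=2,i=2
  [30] ####. => .  t=1,i=6
  [29] ###.# => #  t=1,i=7
  [28] ###.. => .  t=2,i=4
  [27] ##.## => .  t=1,i=8
  [26] ##.#. => #  t=1,i=0
  [25] ##..# => .  t=2,i=5
  [24] ##... => #  t=0,i=13
  [23] #.### => .  t=1,i=9
  [22] #.##. => #  t=1,i=13
  [21] #.#.# => .  t=2,i=13
  [20] #.#.. => #  t=0,i=5
  [19] #..## => #  t=1,i=3
  [18] #..#. => #  t=2,i=6
  [17] #...# => .  t=2,i=9
  [16] #.... => #  t=0,i=7
  [15] .#### => .  t=1,i=5
  [14] .###. => .  t=1,i=10
  [13] .##.# => .  t=1,i=14
  [12] .##.. => .  t=0,i=12
  [11] .#.## => .  t=2,i=14
  [10] .#.#. => #  t=0,i=4
  [9] .#..# => #  t=1,i=2
  [8] .#... => #  t=0,i=6
  [7] ..### => #  t=1,i=4
  [6] ..##. => #  t=0,i=11
  [5] ..#.# => .  t=0,i=3
  [4] ..#.. => .  t=2,i=7
  [3] ...## => #  t=0,i=10
  [2] ...#. => .  t=0,i=2
  [1] ....# => #  t=0,i=1
  [0] ..... => .  t=0,i=0
  bits 10100101010111010000011111001010 = 2774337482

2774337482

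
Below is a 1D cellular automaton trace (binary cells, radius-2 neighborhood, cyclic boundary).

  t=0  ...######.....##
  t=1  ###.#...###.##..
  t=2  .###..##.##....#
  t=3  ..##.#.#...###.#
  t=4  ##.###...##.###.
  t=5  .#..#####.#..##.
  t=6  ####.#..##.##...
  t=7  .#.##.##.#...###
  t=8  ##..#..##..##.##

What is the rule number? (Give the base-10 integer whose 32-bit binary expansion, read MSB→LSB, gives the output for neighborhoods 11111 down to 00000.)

  [31] ##### => .  t=0,i=5
  [30] ####. => .  t=0,i=7
  [29] ###.# => #  t=1,i=2
  [28] ###.. => #  t=0,i=8
  [27] ##.## => .  t=1,i=11
  [26] ##.#. => #  t=1,i=3
  [25] ##..# => .  t=1,i=14
  [24] ##... => #  t=0,i=0
  [23] #.### => .  t=2,i=1
  [22] #.##. => .  t=1,i=12
  [21] #.#.# => #  t=3,i=5
  [20] #.#.. => .  t=1,i=4
  [19] #..## => #  t=1,i=15
  [18] #..#. => #  t=5,i=0
  [17] #...# => #  t=0,i=1
  [16] #.... => #  t=0,i=10
  [15] .#### => #  t=0,i=4
  [14] .###. => #  t=1,i=1
  [13] .##.# => #  t=2,i=7
  [12] .##.. => .  t=0,i=15
  [11] .#.## => .  t=2,i=0
  [10] .#.#. => .  t=3,i=6
  [9] .#..# => #  t=3,i=0
  [8] .#... => .  t=1,i=5
  [7] ..### => .  t=0,i=3
  [6] ..##. => .  t=0,i=14
  [5] ..#.# => #  t=2,i=15
  [4] ..#.. => #  t=5,i=1
  [3] ...## => #  t=0,i=2
  [2] ...#. => .  t=2,i=14
  [1] ....# => #  t=0,i=12
  [0] ..... => .  t=0,i=11
  bits 00110101001011111110001000111010 = 892330554

892330554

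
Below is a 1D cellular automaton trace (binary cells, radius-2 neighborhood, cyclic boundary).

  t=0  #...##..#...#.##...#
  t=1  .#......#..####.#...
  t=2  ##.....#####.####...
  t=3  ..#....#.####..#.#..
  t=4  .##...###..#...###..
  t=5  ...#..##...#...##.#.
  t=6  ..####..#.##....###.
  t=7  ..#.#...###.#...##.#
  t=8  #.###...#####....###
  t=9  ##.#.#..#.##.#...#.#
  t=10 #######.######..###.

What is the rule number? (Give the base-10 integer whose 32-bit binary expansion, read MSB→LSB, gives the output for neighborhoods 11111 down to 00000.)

3984092852

  #####|#  b31=1 t=2,i=9
  ####.|#  b30=1 t=1,i=13
  ###.#|#  b29=1 t=1,i=14
  ###..|.  b28=0 t=2,i=16
  ##.##|#  b27=1 t=2,i=12
  ##.#.|#  b26=1 t=1,i=15
  ##..#|.  b25=0 t=0,i=6
  ##...|#  b24=1 t=0,i=1
  #.###|.  b23=0 t=2,i=13
  #.##.|#  b22=1 t=0,i=14
  #.#.#|#  b21=1 t=9,i=3
  #.#..|#  b20=1 t=1,i=16
  #..##|#  b19=1 t=1,i=10
  #..#.|.  b18=0 t=0,i=7
  #...#|.  b17=0 t=0,i=2
  #....|.  b16=0 t=1,i=3
  .####|.  b15=0 t=1,i=12
  .###.|#  b14=1 t=4,i=7
  .##.#|#  b13=1 t=5,i=16
  .##..|.  b12=0 t=0,i=0
  .#.##|#  b11=1 t=0,i=13
  .#.#.|#  b10=1 t=3,i=16
  .#..#|#  b9=1 t=1,i=9
  .#...|.  b8=0 t=0,i=9
  ..###|#  b7=1 t=1,i=11
  ..##.|.  b6=0 t=0,i=4
  ..#.#|#  b5=1 t=0,i=12
  ..#..|#  b4=1 t=0,i=8
  ...##|.  b3=0 t=0,i=3
  ...#.|#  b2=1 t=0,i=11
  ....#|.  b1=0 t=1,i=6
  .....|.  b0=0 t=1,i=4
  bits 11101101011110000110111010110100 = 3984092852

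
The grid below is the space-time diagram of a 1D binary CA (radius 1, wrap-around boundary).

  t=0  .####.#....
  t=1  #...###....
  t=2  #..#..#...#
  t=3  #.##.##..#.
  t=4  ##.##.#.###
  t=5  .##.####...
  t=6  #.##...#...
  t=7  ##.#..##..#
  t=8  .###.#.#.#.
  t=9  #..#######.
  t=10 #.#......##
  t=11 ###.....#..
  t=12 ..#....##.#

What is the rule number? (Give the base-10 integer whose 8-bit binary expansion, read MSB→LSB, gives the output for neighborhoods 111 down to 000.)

  [7] ### => .  t=0,i=2
  [6] ##. => #  t=0,i=4
  [5] #.# => #  t=0,i=5
  [4] #.. => .  t=0,i=7
  [3] .## => .  t=0,i=1
  [2] .#. => #  t=0,i=6
  [1] ..# => #  t=0,i=0
  [0] ... => .  t=0,i=8
  bits 01100110 = 102

102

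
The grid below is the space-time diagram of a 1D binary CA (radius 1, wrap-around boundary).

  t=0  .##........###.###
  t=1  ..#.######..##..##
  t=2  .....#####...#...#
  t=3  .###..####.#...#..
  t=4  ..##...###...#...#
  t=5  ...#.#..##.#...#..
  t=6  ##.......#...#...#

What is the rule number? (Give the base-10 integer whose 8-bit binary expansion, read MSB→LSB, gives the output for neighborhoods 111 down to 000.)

  ###|#  b7=1 t=0,i=12
  ##.|#  b6=1 t=0,i=2
  #.#|.  b5=0 t=0,i=0
  #..|.  b4=0 t=0,i=3
  .##|.  b3=0 t=0,i=1
  .#.|.  b2=0 t=1,i=2
  ..#|.  b1=0 t=0,i=10
  ...|#  b0=1 t=0,i=4
  bits 11000001 = 193

193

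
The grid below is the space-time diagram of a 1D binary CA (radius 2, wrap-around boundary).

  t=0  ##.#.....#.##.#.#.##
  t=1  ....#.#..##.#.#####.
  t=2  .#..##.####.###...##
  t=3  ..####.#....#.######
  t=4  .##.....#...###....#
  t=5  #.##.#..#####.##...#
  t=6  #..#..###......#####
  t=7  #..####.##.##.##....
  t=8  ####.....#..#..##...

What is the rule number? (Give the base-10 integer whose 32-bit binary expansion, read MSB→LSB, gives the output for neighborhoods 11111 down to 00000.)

296370169

  [31] ##### => .  t=1,i=16
  [30] ####. => .  t=0,i=0
  [29] ###.# => .  t=0,i=1
  [28] ###.. => #  t=1,i=18
  [27] ##.## => .  t=2,i=6
  [26] ##.#. => .  t=0,i=2
  [25] ##..# => .  t=3,i=0
  [24] ##... => #  t=1,i=19
  [23] #.### => #  t=0,i=18
  [22] #.##. => .  t=0,i=11
  [21] #.#.# => #  t=0,i=14
  [20] #.#.. => .  t=0,i=3
  [19] #..## => #  t=1,i=8
  [18] #..#. => .  t=6,i=2
  [17] #...# => #  t=2,i=16
  [16] #.... => .  t=0,i=5
  [15] .#### => .  t=0,i=19
  [14] .###. => .  t=2,i=13
  [13] .##.# => #  t=0,i=12
  [12] .##.. => #  t=4,i=2
  [11] .#.## => #  t=0,i=10
  [10] .#.#. => #  t=0,i=15
  [9] .#..# => #  t=1,i=7
  [8] .#... => #  t=0,i=4
  [7] ..### => #  t=3,i=2
  [6] ..##. => #  t=1,i=9
  [5] ..#.# => #  t=0,i=9
  [4] ..#.. => #  t=4,i=8
  [3] ...## => #  t=2,i=17
  [2] ...#. => .  t=0,i=8
  [1] ....# => .  t=0,i=7
  [0] ..... => #  t=0,i=6
  bits 00010001101010100011111111111001 = 296370169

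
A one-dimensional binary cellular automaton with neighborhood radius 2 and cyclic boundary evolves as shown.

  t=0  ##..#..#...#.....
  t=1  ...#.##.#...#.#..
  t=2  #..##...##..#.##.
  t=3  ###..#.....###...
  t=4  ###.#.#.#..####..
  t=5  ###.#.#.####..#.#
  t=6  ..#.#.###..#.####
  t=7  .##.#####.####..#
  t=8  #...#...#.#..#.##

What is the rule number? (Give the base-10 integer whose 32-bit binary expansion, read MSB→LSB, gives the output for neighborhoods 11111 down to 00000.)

  ##### -> .   bit 31 = 0  t=7,i=6
  ####. -> .   bit 30 = 0  t=4,i=13
  ###.# -> #   bit 29 = 1  t=4,i=2
  ###.. -> #   bit 28 = 1  t=3,i=2
  ##.## -> .   bit 27 = 0  t=7,i=3
  ##.#. -> .   bit 26 = 0  t=1,i=7
  ##..# -> .   bit 25 = 0  t=0,i=2
  ##... -> #   bit 24 = 1  t=2,i=5
  #.### -> #   bit 23 = 1  t=5,i=8
  #.##. -> .   bit 22 = 0  t=1,i=5
  #.#.# -> #   bit 21 = 1  t=4,i=4
  #.#.. -> #   bit 20 = 1  t=1,i=8
  #..## -> #   bit 19 = 1  t=2,i=2
  #..#. -> #   bit 18 = 1  t=0,i=3
  #...# -> .   bit 17 = 0  t=0,i=9
  #.... -> .   bit 16 = 0  t=0,i=13
  .#### -> .   bit 15 = 0  t=4,i=12
  .###. -> #   bit 14 = 1  t=3,i=1
  .##.# -> .   bit 13 = 0  t=1,i=6
  .##.. -> .   bit 12 = 0  t=0,i=1
  .#.## -> #   bit 11 = 1  t=1,i=4
  .#.#. -> .   bit 10 = 0  t=1,i=13
  .#..# -> #   bit 9 = 1  t=0,i=5
  .#... -> #   bit 8 = 1  t=0,i=8
  ..### -> #   bit 7 = 1  t=3,i=0
  ..##. -> .   bit 6 = 0  t=0,i=0
  ..#.# -> #   bit 5 = 1  t=1,i=3
  ..#.. -> .   bit 4 = 0  t=0,i=4
  ...## -> .   bit 3 = 0  t=0,i=16
  ...#. -> .   bit 2 = 0  t=0,i=10
  ....# -> .   bit 1 = 0  t=0,i=15
  ..... -> #   bit 0 = 1  t=0,i=14
  bits 00110001101111000100101110100001 = 834423713

834423713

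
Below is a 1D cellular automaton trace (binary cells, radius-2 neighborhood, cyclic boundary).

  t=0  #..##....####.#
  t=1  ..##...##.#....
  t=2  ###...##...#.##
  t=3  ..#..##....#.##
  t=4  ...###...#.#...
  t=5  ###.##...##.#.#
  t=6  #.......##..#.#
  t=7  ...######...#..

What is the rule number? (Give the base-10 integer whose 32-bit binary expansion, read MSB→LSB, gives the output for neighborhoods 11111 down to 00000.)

279496555

  [31] ##### => .  t=2,i=0
  [30] ####. => .  t=0,i=11
  [29] ###.# => .  t=0,i=12
  [28] ###.. => #  t=2,i=2
  [27] ##.## => .  t=0,i=13
  [26] ##.#. => .  t=1,i=9
  [25] ##..# => .  t=0,i=1
  [24] ##... => .  t=0,i=5
  [23] #.### => #  t=2,i=13
  [22] #.##. => .  t=0,i=14
  [21] #.#.# => #  t=5,i=12
  [20] #.#.. => .  t=1,i=10
  [19] #..## => #  t=0,i=2
  [18] #..#. => .  t=3,i=1
  [17] #...# => .  t=1,i=5
  [16] #.... => .  t=0,i=6
  [15] .#### => #  t=0,i=10
  [14] .###. => #  t=4,i=4
  [13] .##.# => .  t=1,i=8
  [12] .##.. => .  t=0,i=0
  [11] .#.## => .  t=2,i=12
  [10] .#.#. => #  t=4,i=10
  [9] .#..# => #  t=3,i=3
  [8] .#... => #  t=1,i=11
  [7] ..### => .  t=0,i=9
  [6] ..##. => #  t=0,i=3
  [5] ..#.# => #  t=2,i=11
  [4] ..#.. => .  t=3,i=2
  [3] ...## => #  t=0,i=8
  [2] ...#. => .  t=2,i=10
  [1] ....# => #  t=0,i=7
  [0] ..... => #  t=1,i=13
  bits 00010000101010001100011101101011 = 279496555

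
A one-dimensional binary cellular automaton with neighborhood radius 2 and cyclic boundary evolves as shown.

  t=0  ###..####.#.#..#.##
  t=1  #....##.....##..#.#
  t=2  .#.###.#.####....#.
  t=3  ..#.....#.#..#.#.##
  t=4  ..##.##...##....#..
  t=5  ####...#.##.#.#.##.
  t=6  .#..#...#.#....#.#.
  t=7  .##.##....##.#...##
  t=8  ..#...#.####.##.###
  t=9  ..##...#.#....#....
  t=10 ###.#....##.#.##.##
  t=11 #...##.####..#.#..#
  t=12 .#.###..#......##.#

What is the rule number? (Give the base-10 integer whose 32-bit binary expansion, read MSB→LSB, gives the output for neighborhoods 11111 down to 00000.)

2165353435

  ##### -> #   bit 31 = 1  t=0,i=0
  ####. -> .   bit 30 = 0  t=0,i=1
  ###.# -> .   bit 29 = 0  t=0,i=8
  ###.. -> .   bit 28 = 0  t=0,i=2
  ##.## -> .   bit 27 = 0  t=4,i=4
  ##.#. -> .   bit 26 = 0  t=0,i=9
  ##..# -> .   bit 25 = 0  t=0,i=3
  ##... -> #   bit 24 = 1  t=1,i=1
  #.### -> .   bit 23 = 0  t=0,i=17
  #.##. -> .   bit 22 = 0  t=1,i=18
  #.#.# -> .   bit 21 = 0  t=0,i=10
  #.#.. -> #   bit 20 = 1  t=0,i=12
  #..## -> .   bit 19 = 0  t=0,i=4
  #..#. -> .   bit 18 = 0  t=0,i=14
  #...# -> .   bit 17 = 0  t=4,i=8
  #.... -> .   bit 16 = 0  t=1,i=2
  .#### -> #   bit 15 = 1  t=0,i=6
  .###. -> .   bit 14 = 0  t=2,i=4
  .##.# -> #   bit 13 = 1  t=4,i=3
  .##.. -> .   bit 12 = 0  t=1,i=0
  .#.## -> #   bit 11 = 1  t=0,i=16
  .#.#. -> .   bit 10 = 0  t=0,i=11
  .#..# -> #   bit 9 = 1  t=0,i=13
  .#... -> #   bit 8 = 1  t=3,i=3
  ..### -> #   bit 7 = 1  t=0,i=5
  ..##. -> #   bit 6 = 1  t=1,i=5
  ..#.# -> .   bit 5 = 0  t=0,i=15
  ..#.. -> #   bit 4 = 1  t=2,i=17
  ...## -> #   bit 3 = 1  t=1,i=4
  ...#. -> .   bit 2 = 0  t=2,i=16
  ....# -> #   bit 1 = 1  t=1,i=3
  ..... -> #   bit 0 = 1  t=1,i=9
  bits 10000001000100001010101111011011 = 2165353435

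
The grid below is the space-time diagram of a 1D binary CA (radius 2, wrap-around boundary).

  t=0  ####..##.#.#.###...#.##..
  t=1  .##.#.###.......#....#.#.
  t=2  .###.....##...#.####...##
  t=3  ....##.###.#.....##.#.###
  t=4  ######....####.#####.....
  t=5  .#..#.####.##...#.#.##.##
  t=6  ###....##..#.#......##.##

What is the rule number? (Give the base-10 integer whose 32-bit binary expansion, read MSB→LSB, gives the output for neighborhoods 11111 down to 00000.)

1196532570

  #####|.  b31=0 t=4,i=2
  ####.|#  b30=1 t=0,i=2
  ###.#|.  b29=0 t=3,i=9
  ###..|.  b28=0 t=0,i=3
  ##.##|.  b27=0 t=2,i=0
  ##.#.|#  b26=1 t=0,i=8
  ##..#|#  b25=1 t=0,i=4
  ##...|#  b24=1 t=0,i=16
  #.###|.  b23=0 t=0,i=13
  #.##.|#  b22=1 t=0,i=21
  #.#.#|.  b21=0 t=0,i=9
  #.#..|#  b20=1 t=1,i=23
  #..##|.  b19=0 t=0,i=5
  #..#.|.  b18=0 t=5,i=3
  #...#|.  b17=0 t=0,i=17
  #....|#  b16=1 t=1,i=10
  .####|#  b15=1 t=0,i=1
  .###.|.  b14=0 t=0,i=14
  .##.#|#  b13=1 t=0,i=7
  .##..|.  b12=0 t=0,i=22
  .#.##|.  b11=0 t=0,i=12
  .#.#.|.  b10=0 t=0,i=10
  .#..#|#  b9=1 t=1,i=24
  .#...|#  b8=1 t=1,i=17
  ..###|.  b7=0 t=0,i=0
  ..##.|#  b6=1 t=0,i=6
  ..#.#|.  b5=0 t=0,i=19
  ..#..|#  b4=1 t=1,i=16
  ...##|#  b3=1 t=2,i=8
  ...#.|.  b2=0 t=0,i=18
  ....#|#  b1=1 t=1,i=14
  .....|.  b0=0 t=1,i=11
  bits 01000111010100011010001101011010 = 1196532570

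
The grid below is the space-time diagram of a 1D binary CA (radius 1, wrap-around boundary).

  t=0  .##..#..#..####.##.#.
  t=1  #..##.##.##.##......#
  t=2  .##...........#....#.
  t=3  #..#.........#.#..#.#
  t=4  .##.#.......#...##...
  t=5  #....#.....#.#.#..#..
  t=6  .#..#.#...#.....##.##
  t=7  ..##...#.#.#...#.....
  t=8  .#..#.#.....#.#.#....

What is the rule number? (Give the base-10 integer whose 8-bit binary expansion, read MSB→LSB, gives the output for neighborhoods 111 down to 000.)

146

  ### -> #   bit 7 = 1  t=0,i=12
  ##. -> .   bit 6 = 0  t=0,i=2
  #.# -> .   bit 5 = 0  t=0,i=15
  #.. -> #   bit 4 = 1  t=0,i=3
  .## -> .   bit 3 = 0  t=0,i=1
  .#. -> .   bit 2 = 0  t=0,i=5
  ..# -> #   bit 1 = 1  t=0,i=0
  ... -> .   bit 0 = 0  t=1,i=15
  bits 10010010 = 146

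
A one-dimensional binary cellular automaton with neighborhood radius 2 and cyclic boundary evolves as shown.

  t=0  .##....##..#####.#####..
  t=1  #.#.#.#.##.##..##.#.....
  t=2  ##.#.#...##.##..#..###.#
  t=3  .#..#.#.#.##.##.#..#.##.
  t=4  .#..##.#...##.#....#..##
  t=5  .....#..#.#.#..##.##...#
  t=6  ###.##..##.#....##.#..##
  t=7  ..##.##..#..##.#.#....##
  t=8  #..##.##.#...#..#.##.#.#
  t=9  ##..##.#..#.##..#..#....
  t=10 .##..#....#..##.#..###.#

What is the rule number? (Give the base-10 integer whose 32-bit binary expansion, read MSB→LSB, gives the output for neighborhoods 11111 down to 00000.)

704755133

  nb #####: next=.  (t=0,i=13, bit31=0)
  nb ####.: next=.  (t=0,i=14, bit30=0)
  nb ###.#: next=#  (t=0,i=15, bit29=1)
  nb ###..: next=.  (t=0,i=21, bit28=0)
  nb ##.##: next=#  (t=0,i=16, bit27=1)
  nb ##.#.: next=.  (t=1,i=17, bit26=0)
  nb ##..#: next=#  (t=0,i=9, bit25=1)
  nb ##...: next=.  (t=0,i=3, bit24=0)
  nb #.###: next=.  (t=0,i=17, bit23=0)
  nb #.##.: next=.  (t=1,i=8, bit22=0)
  nb #.#.#: next=.  (t=1,i=2, bit21=0)
  nb #.#..: next=.  (t=1,i=18, bit20=0)
  nb #..##: next=.  (t=0,i=10, bit19=0)
  nb #..#.: next=.  (t=2,i=15, bit18=0)
  nb #...#: next=.  (t=0,i=23, bit17=0)
  nb #....: next=#  (t=0,i=4, bit16=1)
  nb .####: next=#  (t=0,i=12, bit15=1)
  nb .###.: next=.  (t=2,i=0, bit14=0)
  nb .##.#: next=#  (t=1,i=9, bit13=1)
  nb .##..: next=#  (t=0,i=2, bit12=1)
  nb .#.##: next=.  (t=1,i=7, bit11=0)
  nb .#.#.: next=#  (t=1,i=1, bit10=1)
  nb .#..#: next=.  (t=2,i=17, bit9=0)
  nb .#...: next=#  (t=1,i=19, bit8=1)
  nb ..###: next=#  (t=0,i=11, bit7=1)
  nb ..##.: next=.  (t=0,i=1, bit6=0)
  nb ..#.#: next=#  (t=1,i=0, bit5=1)
  nb ..#..: next=#  (t=2,i=16, bit4=1)
  nb ...##: next=#  (t=0,i=0, bit3=1)
  nb ...#.: next=#  (t=1,i=23, bit2=1)
  nb ....#: next=.  (t=0,i=5, bit1=0)
  nb .....: next=#  (t=1,i=21, bit0=1)
  bits 00101010000000011011010110111101 = 704755133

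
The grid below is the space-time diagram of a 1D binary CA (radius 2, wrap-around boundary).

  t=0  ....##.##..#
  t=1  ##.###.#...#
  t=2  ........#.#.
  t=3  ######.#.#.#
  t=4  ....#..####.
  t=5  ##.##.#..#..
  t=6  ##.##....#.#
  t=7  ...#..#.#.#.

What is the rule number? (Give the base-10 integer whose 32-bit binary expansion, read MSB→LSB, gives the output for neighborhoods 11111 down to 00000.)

  [31] ##### => .  t=3,i=1
  [30] ####. => #  t=3,i=4
  [29] ###.# => .  t=1,i=1
  [28] ###.. => .  t=4,i=10
  [27] ##.## => .  t=0,i=6
  [26] ##.#. => .  t=1,i=6
  [25] ##..# => .  t=0,i=9
  [24] ##... => .  t=4,i=11
  [23] #.### => .  t=1,i=3
  [22] #.##. => #  t=0,i=7
  [21] #.#.# => #  t=3,i=7
  [20] #.#.. => .  t=1,i=7
  [19] #..## => #  t=4,i=6
  [18] #..#. => .  t=0,i=10
  [17] #...# => .  t=1,i=9
  [16] #.... => #  t=0,i=1
  [15] .#### => .  t=3,i=0
  [14] .###. => .  t=1,i=0
  [13] .##.# => #  t=0,i=5
  [12] .##.. => .  t=0,i=8
  [11] .#.## => #  t=3,i=10
  [10] .#.#. => #  t=2,i=9
  [9] .#..# => .  t=4,i=5
  [8] .#... => #  t=0,i=0
  [7] ..### => .  t=1,i=11
  [6] ..##. => #  t=0,i=4
  [5] ..#.# => .  t=2,i=8
  [4] ..#.. => #  t=0,i=11
  [3] ...## => #  t=0,i=3
  [2] ...#. => #  t=2,i=7
  [1] ....# => .  t=0,i=2
  [0] ..... => #  t=2,i=1
  bits 01000000011010010010110101011101 = 1080634717

1080634717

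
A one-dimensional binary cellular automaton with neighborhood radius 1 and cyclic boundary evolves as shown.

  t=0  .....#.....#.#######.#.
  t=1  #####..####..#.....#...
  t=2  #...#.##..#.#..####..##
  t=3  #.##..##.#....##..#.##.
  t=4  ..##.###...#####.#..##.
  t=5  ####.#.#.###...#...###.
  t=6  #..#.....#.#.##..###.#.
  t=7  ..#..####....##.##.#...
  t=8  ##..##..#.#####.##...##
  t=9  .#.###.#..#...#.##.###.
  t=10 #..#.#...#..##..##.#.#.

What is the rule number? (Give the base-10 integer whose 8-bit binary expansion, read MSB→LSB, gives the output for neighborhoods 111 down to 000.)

75

  ###|.  b7=0 t=0,i=14
  ##.|#  b6=1 t=0,i=19
  #.#|.  b5=0 t=0,i=12
  #..|.  b4=0 t=0,i=6
  .##|#  b3=1 t=0,i=13
  .#.|.  b2=0 t=0,i=5
  ..#|#  b1=1 t=0,i=4
  ...|#  b0=1 t=0,i=0
  bits 01001011 = 75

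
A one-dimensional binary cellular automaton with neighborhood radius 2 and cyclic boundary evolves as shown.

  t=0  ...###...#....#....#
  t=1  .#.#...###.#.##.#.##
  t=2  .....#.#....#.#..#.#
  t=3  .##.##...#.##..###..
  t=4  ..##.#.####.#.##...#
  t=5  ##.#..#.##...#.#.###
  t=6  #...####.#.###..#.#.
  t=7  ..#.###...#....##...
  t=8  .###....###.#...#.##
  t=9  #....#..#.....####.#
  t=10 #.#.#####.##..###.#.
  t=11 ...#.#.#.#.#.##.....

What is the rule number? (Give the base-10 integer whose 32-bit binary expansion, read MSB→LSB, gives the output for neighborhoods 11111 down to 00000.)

1208990389

  ##### -> .   bit 31 = 0  t=5,i=19
  ####. -> #   bit 30 = 1  t=4,i=9
  ###.# -> .   bit 29 = 0  t=1,i=9
  ###.. -> .   bit 28 = 0  t=0,i=5
  ##.## -> #   bit 27 = 1  t=3,i=3
  ##.#. -> .   bit 26 = 0  t=1,i=0
  ##..# -> .   bit 25 = 0  t=3,i=13
  ##... -> .   bit 24 = 0  t=0,i=6
  #.### -> .   bit 23 = 0  t=4,i=7
  #.##. -> .   bit 22 = 0  t=1,i=13
  #.#.# -> .   bit 21 = 0  t=1,i=1
  #.#.. -> .   bit 20 = 0  t=1,i=3
  #..## -> #   bit 19 = 1  t=3,i=14
  #..#. -> #   bit 18 = 1  t=2,i=16
  #...# -> #   bit 17 = 1  t=0,i=1
  #.... -> #   bit 16 = 1  t=0,i=11
  .#### -> #   bit 15 = 1  t=4,i=8
  .###. -> .   bit 14 = 0  t=0,i=4
  .##.# -> #   bit 13 = 1  t=1,i=14
  .##.. -> #   bit 12 = 1  t=3,i=5
  .#.## -> #   bit 11 = 1  t=1,i=12
  .#.#. -> .   bit 10 = 0  t=1,i=2
  .#..# -> #   bit 9 = 1  t=2,i=15
  .#... -> .   bit 8 = 0  t=0,i=0
  ..### -> #   bit 7 = 1  t=0,i=3
  ..##. -> .   bit 6 = 0  t=3,i=1
  ..#.# -> #   bit 5 = 1  t=2,i=5
  ..#.. -> #   bit 4 = 1  t=0,i=9
  ...## -> .   bit 3 = 0  t=0,i=2
  ...#. -> #   bit 2 = 1  t=0,i=8
  ....# -> .   bit 1 = 0  t=0,i=12
  ..... -> #   bit 0 = 1  t=2,i=2
  bits 01001000000011111011101010110101 = 1208990389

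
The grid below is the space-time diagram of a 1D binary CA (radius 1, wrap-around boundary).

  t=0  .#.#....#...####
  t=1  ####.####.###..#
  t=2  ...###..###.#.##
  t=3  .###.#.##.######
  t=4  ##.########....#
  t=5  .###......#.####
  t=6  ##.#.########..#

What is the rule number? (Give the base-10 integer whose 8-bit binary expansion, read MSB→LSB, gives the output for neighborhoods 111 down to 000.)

  nb ###: next=.  (t=0,i=13, bit7=0)
  nb ##.: next=#  (t=0,i=15, bit6=1)
  nb #.#: next=#  (t=0,i=0, bit5=1)
  nb #..: next=.  (t=0,i=4, bit4=0)
  nb .##: next=#  (t=0,i=12, bit3=1)
  nb .#.: next=#  (t=0,i=1, bit2=1)
  nb ..#: next=#  (t=0,i=7, bit1=1)
  nb ...: next=#  (t=0,i=5, bit0=1)
  bits 01101111 = 111

111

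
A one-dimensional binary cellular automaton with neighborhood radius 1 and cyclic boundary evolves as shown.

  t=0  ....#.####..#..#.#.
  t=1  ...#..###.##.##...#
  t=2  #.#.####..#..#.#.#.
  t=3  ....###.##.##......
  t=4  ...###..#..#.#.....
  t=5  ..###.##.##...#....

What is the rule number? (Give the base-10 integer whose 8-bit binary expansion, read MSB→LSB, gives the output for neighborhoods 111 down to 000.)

154

  ### -> #   bit 7 = 1  t=0,i=7
  ##. -> .   bit 6 = 0  t=0,i=9
  #.# -> .   bit 5 = 0  t=0,i=5
  #.. -> #   bit 4 = 1  t=0,i=10
  .## -> #   bit 3 = 1  t=0,i=6
  .#. -> .   bit 2 = 0  t=0,i=4
  ..# -> #   bit 1 = 1  t=0,i=3
  ... -> .   bit 0 = 0  t=0,i=0
  bits 10011010 = 154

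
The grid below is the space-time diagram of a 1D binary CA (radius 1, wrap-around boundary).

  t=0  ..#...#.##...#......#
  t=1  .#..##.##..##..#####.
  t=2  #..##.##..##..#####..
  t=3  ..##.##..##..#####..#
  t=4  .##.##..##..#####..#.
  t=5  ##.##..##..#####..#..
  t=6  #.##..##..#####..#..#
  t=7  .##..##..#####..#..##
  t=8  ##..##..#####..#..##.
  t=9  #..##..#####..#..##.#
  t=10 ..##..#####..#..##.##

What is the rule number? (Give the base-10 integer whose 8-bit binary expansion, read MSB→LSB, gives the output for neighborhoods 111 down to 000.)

171

  ###|#  b7=1 t=1,i=16
  ##.|.  b6=0 t=0,i=9
  #.#|#  b5=1 t=0,i=7
  #..|.  b4=0 t=0,i=0
  .##|#  b3=1 t=0,i=8
  .#.|.  b2=0 t=0,i=2
  ..#|#  b1=1 t=0,i=1
  ...|#  b0=1 t=0,i=4
  bits 10101011 = 171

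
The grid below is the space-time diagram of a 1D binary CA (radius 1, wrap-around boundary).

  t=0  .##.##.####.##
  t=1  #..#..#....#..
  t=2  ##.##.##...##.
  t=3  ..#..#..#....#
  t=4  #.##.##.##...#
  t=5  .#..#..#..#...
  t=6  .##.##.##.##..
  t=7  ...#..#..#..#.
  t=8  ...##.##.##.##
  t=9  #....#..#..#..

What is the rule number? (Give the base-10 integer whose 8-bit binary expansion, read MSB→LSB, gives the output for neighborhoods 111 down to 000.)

52

  ###|.  b7=0 t=0,i=8
  ##.|.  b6=0 t=0,i=2
  #.#|#  b5=1 t=0,i=0
  #..|#  b4=1 t=1,i=1
  .##|.  b3=0 t=0,i=1
  .#.|#  b2=1 t=1,i=0
  ..#|.  b1=0 t=1,i=2
  ...|.  b0=0 t=1,i=8
  bits 00110100 = 52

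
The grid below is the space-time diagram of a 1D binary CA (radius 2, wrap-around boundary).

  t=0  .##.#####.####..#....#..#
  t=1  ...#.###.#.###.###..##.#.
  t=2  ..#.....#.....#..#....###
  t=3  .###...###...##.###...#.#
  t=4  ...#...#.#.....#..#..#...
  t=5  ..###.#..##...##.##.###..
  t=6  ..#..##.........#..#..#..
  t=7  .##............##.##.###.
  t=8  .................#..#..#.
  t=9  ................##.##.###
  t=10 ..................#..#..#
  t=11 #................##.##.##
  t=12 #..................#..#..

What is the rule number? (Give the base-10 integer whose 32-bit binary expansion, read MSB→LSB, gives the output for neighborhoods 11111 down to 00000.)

  [31] ##### => #  t=0,i=6
  [30] ####. => #  t=0,i=7
  [29] ###.# => .  t=0,i=8
  [28] ###.. => #  t=0,i=13
  [27] ##.## => #  t=0,i=3
  [26] ##.#. => #  t=1,i=8
  [25] ##..# => .  t=0,i=14
  [24] ##... => .  t=3,i=4
  [23] #.### => .  t=0,i=4
  [22] #.##. => .  t=0,i=1
  [21] #.#.# => .  t=1,i=9
  [20] #.#.. => #  t=1,i=23
  [19] #..## => .  t=1,i=19
  [18] #..#. => #  t=0,i=15
  [17] #...# => .  t=3,i=5
  [16] #.... => .  t=0,i=18
  [15] .#### => #  t=0,i=5
  [14] .###. => .  t=1,i=6
  [13] .##.# => .  t=0,i=2
  [12] .##.. => .  t=5,i=10
  [11] .#.## => .  t=0,i=0
  [10] .#.#. => .  t=3,i=23
  [9] .#..# => .  t=0,i=22
  [8] .#... => #  t=0,i=17
  [7] ..### => #  t=2,i=22
  [6] ..##. => .  t=1,i=20
  [5] ..#.# => .  t=0,i=24
  [4] ..#.. => #  t=0,i=16
  [3] ...## => .  t=2,i=21
  [2] ...#. => #  t=0,i=20
  [1] ....# => .  t=0,i=19
  [0] ..... => .  t=2,i=5
  bits 11011100000101001000000110010100 = 3692331412

3692331412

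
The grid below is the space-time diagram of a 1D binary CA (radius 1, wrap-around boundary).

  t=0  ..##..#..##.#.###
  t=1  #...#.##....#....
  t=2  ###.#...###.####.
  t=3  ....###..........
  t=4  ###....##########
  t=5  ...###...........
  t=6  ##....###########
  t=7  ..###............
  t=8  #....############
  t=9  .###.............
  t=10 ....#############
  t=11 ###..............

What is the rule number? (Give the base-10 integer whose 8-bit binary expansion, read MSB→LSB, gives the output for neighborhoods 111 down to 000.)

21

  [7] ### => .  t=0,i=15
  [6] ##. => .  t=0,i=3
  [5] #.# => .  t=0,i=11
  [4] #.. => #  t=0,i=0
  [3] .## => .  t=0,i=2
  [2] .#. => #  t=0,i=6
  [1] ..# => .  t=0,i=1
  [0] ... => #  t=1,i=2
  bits 00010101 = 21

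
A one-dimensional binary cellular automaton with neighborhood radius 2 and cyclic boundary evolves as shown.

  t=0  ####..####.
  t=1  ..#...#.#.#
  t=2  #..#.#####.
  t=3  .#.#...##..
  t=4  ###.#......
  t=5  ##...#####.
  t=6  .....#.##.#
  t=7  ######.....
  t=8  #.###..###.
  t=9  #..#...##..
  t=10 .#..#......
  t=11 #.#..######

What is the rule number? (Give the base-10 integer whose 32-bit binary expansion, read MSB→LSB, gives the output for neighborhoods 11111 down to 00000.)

  nb #####: next=#  (t=2,i=7, bit31=1)
  nb ####.: next=#  (t=0,i=2, bit30=1)
  nb ###.#: next=.  (t=0,i=9, bit29=0)
  nb ###..: next=.  (t=0,i=3, bit28=0)
  nb ##.##: next=#  (t=0,i=10, bit27=1)
  nb ##.#.: next=.  (t=2,i=10, bit26=0)
  nb ##..#: next=.  (t=0,i=4, bit25=0)
  nb ##...: next=.  (t=3,i=9, bit24=0)
  nb #.###: next=.  (t=0,i=0, bit23=0)
  nb #.##.: next=.  (t=5,i=0, bit22=0)
  nb #.#.#: next=#  (t=1,i=8, bit21=1)
  nb #.#..: next=.  (t=1,i=10, bit20=0)
  nb #..##: next=.  (t=0,i=5, bit19=0)
  nb #..#.: next=.  (t=1,i=1, bit18=0)
  nb #...#: next=.  (t=1,i=4, bit17=0)
  nb #....: next=#  (t=4,i=6, bit16=1)
  nb .####: next=.  (t=0,i=1, bit15=0)
  nb .###.: next=#  (t=4,i=1, bit14=1)
  nb .##.#: next=.  (t=6,i=8, bit13=0)
  nb .##..: next=.  (t=3,i=8, bit12=0)
  nb .#.##: next=.  (t=2,i=4, bit11=0)
  nb .#.#.: next=#  (t=1,i=7, bit10=1)
  nb .#..#: next=#  (t=1,i=0, bit9=1)
  nb .#...: next=#  (t=1,i=3, bit8=1)
  nb ..###: next=#  (t=0,i=6, bit7=1)
  nb ..##.: next=.  (t=3,i=7, bit6=0)
  nb ..#.#: next=#  (t=1,i=6, bit5=1)
  nb ..#..: next=.  (t=1,i=2, bit4=0)
  nb ...##: next=.  (t=3,i=6, bit3=0)
  nb ...#.: next=#  (t=1,i=5, bit2=1)
  nb ....#: next=#  (t=4,i=9, bit1=1)
  nb .....: next=#  (t=4,i=7, bit0=1)
  bits 11001000001000010100011110100111 = 3357624231

3357624231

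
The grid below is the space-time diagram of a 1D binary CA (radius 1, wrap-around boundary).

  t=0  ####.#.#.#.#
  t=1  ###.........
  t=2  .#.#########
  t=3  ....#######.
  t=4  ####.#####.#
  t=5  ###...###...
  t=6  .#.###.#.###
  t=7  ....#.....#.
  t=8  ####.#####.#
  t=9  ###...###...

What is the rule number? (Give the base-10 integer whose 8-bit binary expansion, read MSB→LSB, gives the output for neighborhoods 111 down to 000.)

  nb ###: next=#  (t=0,i=0, bit7=1)
  nb ##.: next=.  (t=0,i=3, bit6=0)
  nb #.#: next=.  (t=0,i=4, bit5=0)
  nb #..: next=#  (t=1,i=3, bit4=1)
  nb .##: next=.  (t=0,i=11, bit3=0)
  nb .#.: next=.  (t=0,i=5, bit2=0)
  nb ..#: next=#  (t=1,i=11, bit1=1)
  nb ...: next=#  (t=1,i=4, bit0=1)
  bits 10010011 = 147

147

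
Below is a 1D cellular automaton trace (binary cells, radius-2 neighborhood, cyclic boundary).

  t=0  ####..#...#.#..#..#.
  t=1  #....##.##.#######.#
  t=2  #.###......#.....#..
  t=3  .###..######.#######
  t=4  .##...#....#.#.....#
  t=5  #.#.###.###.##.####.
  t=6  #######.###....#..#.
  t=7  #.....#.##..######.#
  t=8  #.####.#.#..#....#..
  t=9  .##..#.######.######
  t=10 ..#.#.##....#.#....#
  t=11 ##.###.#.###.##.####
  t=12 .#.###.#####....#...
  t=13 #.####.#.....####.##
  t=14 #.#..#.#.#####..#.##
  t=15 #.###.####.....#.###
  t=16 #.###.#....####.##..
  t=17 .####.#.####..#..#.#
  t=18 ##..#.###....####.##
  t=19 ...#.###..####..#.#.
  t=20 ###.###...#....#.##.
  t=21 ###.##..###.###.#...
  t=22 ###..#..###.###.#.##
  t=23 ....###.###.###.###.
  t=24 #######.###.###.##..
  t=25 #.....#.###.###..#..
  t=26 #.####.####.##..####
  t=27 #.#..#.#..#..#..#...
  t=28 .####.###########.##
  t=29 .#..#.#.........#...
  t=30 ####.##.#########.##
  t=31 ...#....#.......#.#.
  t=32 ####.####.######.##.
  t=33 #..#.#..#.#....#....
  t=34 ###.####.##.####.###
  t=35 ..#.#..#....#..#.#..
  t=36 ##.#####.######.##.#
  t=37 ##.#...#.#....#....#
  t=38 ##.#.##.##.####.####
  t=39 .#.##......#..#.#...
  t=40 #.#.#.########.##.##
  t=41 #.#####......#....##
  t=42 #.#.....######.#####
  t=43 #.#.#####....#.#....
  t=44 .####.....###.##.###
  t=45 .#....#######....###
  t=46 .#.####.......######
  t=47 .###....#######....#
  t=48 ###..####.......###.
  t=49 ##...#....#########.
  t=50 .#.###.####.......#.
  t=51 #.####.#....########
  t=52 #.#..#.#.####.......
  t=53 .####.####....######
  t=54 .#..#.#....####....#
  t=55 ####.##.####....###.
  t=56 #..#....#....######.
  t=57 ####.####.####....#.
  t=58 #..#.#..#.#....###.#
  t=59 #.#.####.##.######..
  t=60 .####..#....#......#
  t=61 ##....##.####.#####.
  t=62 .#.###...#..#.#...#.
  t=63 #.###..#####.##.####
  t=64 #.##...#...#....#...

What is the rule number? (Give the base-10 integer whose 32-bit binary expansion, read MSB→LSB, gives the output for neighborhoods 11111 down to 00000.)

548888223

  nb #####: next=.  (t=1,i=13, bit31=0)
  nb ####.: next=.  (t=0,i=2, bit30=0)
  nb ###.#: next=#  (t=1,i=17, bit29=1)
  nb ###..: next=.  (t=0,i=3, bit28=0)
  nb ##.##: next=.  (t=1,i=7, bit27=0)
  nb ##.#.: next=.  (t=5,i=19, bit26=0)
  nb ##..#: next=.  (t=0,i=4, bit25=0)
  nb ##...: next=.  (t=1,i=1, bit24=0)
  nb #.###: next=#  (t=0,i=0, bit23=1)
  nb #.##.: next=.  (t=1,i=8, bit22=0)
  nb #.#.#: next=#  (t=5,i=0, bit21=1)
  nb #.#..: next=#  (t=0,i=12, bit20=1)
  nb #..##: next=.  (t=3,i=5, bit19=0)
  nb #..#.: next=#  (t=0,i=5, bit18=1)
  nb #...#: next=#  (t=0,i=8, bit17=1)
  nb #....: next=#  (t=1,i=2, bit16=1)
  nb .####: next=.  (t=0,i=1, bit15=0)
  nb .###.: next=#  (t=2,i=3, bit14=1)
  nb .##.#: next=.  (t=1,i=6, bit13=0)
  nb .##..: next=#  (t=1,i=0, bit12=1)
  nb .#.##: next=#  (t=0,i=19, bit11=1)
  nb .#.#.: next=#  (t=0,i=11, bit10=1)
  nb .#..#: next=#  (t=0,i=13, bit9=1)
  nb .#...: next=.  (t=0,i=7, bit8=0)
  nb ..###: next=#  (t=3,i=6, bit7=1)
  nb ..##.: next=.  (t=1,i=5, bit6=0)
  nb ..#.#: next=.  (t=0,i=10, bit5=0)
  nb ..#..: next=#  (t=0,i=6, bit4=1)
  nb ...##: next=#  (t=1,i=4, bit3=1)
  nb ...#.: next=#  (t=0,i=9, bit2=1)
  nb ....#: next=#  (t=1,i=3, bit1=1)
  nb .....: next=#  (t=2,i=7, bit0=1)
  bits 00100000101101110101111010011111 = 548888223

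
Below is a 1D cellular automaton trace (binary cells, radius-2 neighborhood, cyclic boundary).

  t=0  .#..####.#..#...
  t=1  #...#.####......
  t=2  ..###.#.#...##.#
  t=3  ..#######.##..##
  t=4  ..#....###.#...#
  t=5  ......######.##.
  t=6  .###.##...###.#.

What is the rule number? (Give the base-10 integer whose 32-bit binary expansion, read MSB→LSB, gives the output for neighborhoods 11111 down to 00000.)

  nb #####: next=.  (t=3,i=4, bit31=0)
  nb ####.: next=#  (t=0,i=6, bit30=1)
  nb ###.#: next=#  (t=0,i=7, bit29=1)
  nb ###..: next=.  (t=1,i=9, bit28=0)
  nb ##.##: next=#  (t=3,i=9, bit27=1)
  nb ##.#.: next=#  (t=0,i=8, bit26=1)
  nb ##..#: next=.  (t=3,i=0, bit25=0)
  nb ##...: next=.  (t=1,i=10, bit24=0)
  nb #.###: next=#  (t=1,i=6, bit23=1)
  nb #.##.: next=.  (t=3,i=10, bit22=0)
  nb #.#.#: next=#  (t=2,i=6, bit21=1)
  nb #.#..: next=#  (t=0,i=9, bit20=1)
  nb #..##: next=.  (t=0,i=3, bit19=0)
  nb #..#.: next=.  (t=0,i=11, bit18=0)
  nb #...#: next=#  (t=1,i=2, bit17=1)
  nb #....: next=.  (t=0,i=14, bit16=0)
  nb .####: next=.  (t=0,i=5, bit15=0)
  nb .###.: next=#  (t=2,i=3, bit14=1)
  nb .##.#: next=.  (t=2,i=13, bit13=0)
  nb .##..: next=#  (t=3,i=11, bit12=1)
  nb .#.##: next=.  (t=1,i=5, bit11=0)
  nb .#.#.: next=#  (t=2,i=7, bit10=1)
  nb .#..#: next=.  (t=0,i=2, bit9=0)
  nb .#...: next=.  (t=0,i=13, bit8=0)
  nb ..###: next=#  (t=0,i=4, bit7=1)
  nb ..##.: next=.  (t=2,i=12, bit6=0)
  nb ..#.#: next=#  (t=1,i=4, bit5=1)
  nb ..#..: next=.  (t=0,i=1, bit4=0)
  nb ...##: next=#  (t=2,i=11, bit3=1)
  nb ...#.: next=#  (t=0,i=0, bit2=1)
  nb ....#: next=.  (t=0,i=15, bit1=0)
  nb .....: next=#  (t=1,i=12, bit0=1)
  bits 01101100101100100101010010101101 = 1823626413

1823626413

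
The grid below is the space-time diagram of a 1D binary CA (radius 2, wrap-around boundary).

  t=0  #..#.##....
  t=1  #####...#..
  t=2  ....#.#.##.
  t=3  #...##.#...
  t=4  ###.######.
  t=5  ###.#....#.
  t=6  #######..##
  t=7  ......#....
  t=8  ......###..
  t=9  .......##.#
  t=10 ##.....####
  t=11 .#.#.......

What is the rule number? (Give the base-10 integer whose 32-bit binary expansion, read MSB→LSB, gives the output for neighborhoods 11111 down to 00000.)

882339696

  nb #####: next=.  (t=1,i=2, bit31=0)
  nb ####.: next=.  (t=1,i=3, bit30=0)
  nb ###.#: next=#  (t=4,i=2, bit29=1)
  nb ###..: next=#  (t=1,i=4, bit28=1)
  nb ##.##: next=.  (t=4,i=3, bit27=0)
  nb ##.#.: next=#  (t=3,i=6, bit26=1)
  nb ##..#: next=.  (t=6,i=7, bit25=0)
  nb ##...: next=.  (t=0,i=7, bit24=0)
  nb #.###: next=#  (t=4,i=0, bit23=1)
  nb #.##.: next=.  (t=0,i=5, bit22=0)
  nb #.#.#: next=.  (t=2,i=6, bit21=0)
  nb #.#..: next=#  (t=3,i=7, bit20=1)
  nb #..##: next=.  (t=1,i=10, bit19=0)
  nb #..#.: next=#  (t=0,i=2, bit18=1)
  nb #...#: next=#  (t=1,i=6, bit17=1)
  nb #....: next=#  (t=0,i=8, bit16=1)
  nb .####: next=.  (t=1,i=1, bit15=0)
  nb .###.: next=#  (t=4,i=1, bit14=1)
  nb .##.#: next=#  (t=3,i=5, bit13=1)
  nb .##..: next=.  (t=0,i=6, bit12=0)
  nb .#.##: next=#  (t=0,i=4, bit11=1)
  nb .#.#.: next=#  (t=2,i=5, bit10=1)
  nb .#..#: next=#  (t=0,i=1, bit9=1)
  nb .#...: next=#  (t=3,i=1, bit8=1)
  nb ..###: next=.  (t=1,i=0, bit7=0)
  nb ..##.: next=#  (t=3,i=4, bit6=1)
  nb ..#.#: next=#  (t=0,i=3, bit5=1)
  nb ..#..: next=#  (t=0,i=0, bit4=1)
  nb ...##: next=.  (t=3,i=3, bit3=0)
  nb ...#.: next=.  (t=0,i=10, bit2=0)
  nb ....#: next=.  (t=0,i=9, bit1=0)
  nb .....: next=.  (t=2,i=1, bit0=0)
  bits 00110100100101110110111101110000 = 882339696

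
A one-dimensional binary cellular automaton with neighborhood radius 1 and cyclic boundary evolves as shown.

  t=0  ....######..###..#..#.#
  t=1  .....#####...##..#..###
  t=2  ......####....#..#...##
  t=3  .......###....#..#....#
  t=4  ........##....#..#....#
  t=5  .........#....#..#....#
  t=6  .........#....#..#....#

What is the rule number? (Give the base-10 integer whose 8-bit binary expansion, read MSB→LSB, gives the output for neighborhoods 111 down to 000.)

228

  [7] ### => #  t=0,i=5
  [6] ##. => #  t=0,i=9
  [5] #.# => #  t=0,i=21
  [4] #.. => .  t=0,i=0
  [3] .## => .  t=0,i=4
  [2] .#. => #  t=0,i=17
  [1] ..# => .  t=0,i=3
  [0] ... => .  t=0,i=1
  bits 11100100 = 228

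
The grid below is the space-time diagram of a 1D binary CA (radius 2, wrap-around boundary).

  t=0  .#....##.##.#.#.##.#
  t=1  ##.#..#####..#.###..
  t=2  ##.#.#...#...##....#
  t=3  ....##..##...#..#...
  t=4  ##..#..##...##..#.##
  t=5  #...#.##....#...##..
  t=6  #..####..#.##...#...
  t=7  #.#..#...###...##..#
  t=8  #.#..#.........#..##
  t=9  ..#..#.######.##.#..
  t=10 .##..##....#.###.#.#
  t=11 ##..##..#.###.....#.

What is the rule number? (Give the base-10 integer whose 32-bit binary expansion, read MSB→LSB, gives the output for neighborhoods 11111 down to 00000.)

  #####|.  b31=0 t=1,i=8
  ####.|#  b30=1 t=1,i=9
  ###.#|.  b29=0 t=2,i=1
  ###..|.  b28=0 t=1,i=10
  ##.##|#  b27=1 t=0,i=8
  ##.#.|.  b26=0 t=0,i=11
  ##..#|.  b25=0 t=1,i=11
  ##...|.  b24=0 t=2,i=15
  #.###|.  b23=0 t=1,i=15
  #.##.|#  b22=1 t=0,i=9
  #.#.#|.  b21=0 t=0,i=12
  #.#..|#  b20=1 t=0,i=1
  #..##|#  b19=1 t=1,i=5
  #..#.|.  b18=0 t=1,i=12
  #...#|.  b17=0 t=2,i=7
  #....|#  b16=1 t=0,i=3
  .####|.  b15=0 t=1,i=7
  .###.|.  b14=0 t=1,i=16
  .##.#|#  b13=1 t=0,i=7
  .##..|.  b12=0 t=2,i=14
  .#.##|#  b11=1 t=0,i=15
  .#.#.|#  b10=1 t=0,i=0
  .#..#|.  b9=0 t=1,i=4
  .#...|.  b8=0 t=0,i=2
  ..###|.  b7=0 t=1,i=6
  ..##.|#  b6=1 t=0,i=6
  ..#.#|#  b5=1 t=1,i=13
  ..#..|#  b4=1 t=2,i=9
  ...##|.  b3=0 t=0,i=5
  ...#.|#  b2=1 t=2,i=8
  ....#|.  b1=0 t=0,i=4
  .....|#  b0=1 t=3,i=0
  bits 01001000010110010010110001110101 = 1213803637

1213803637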